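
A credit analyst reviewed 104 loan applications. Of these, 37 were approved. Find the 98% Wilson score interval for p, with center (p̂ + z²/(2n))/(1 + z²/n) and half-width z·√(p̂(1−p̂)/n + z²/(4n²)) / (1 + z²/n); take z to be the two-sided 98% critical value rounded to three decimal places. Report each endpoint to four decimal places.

Here p̂ = 37/104 = 0.35577 and z = 2.326 (z² = 5.410276).
1 + z²/n = 1.052022.
Adjusted center: (0.35577 + z²/(2n))/1.052022 = 0.36290.
Radicand: p̂(1−p̂)/n + z²/(4n²) = 0.002203822 + 0.000125053 = 0.002328875.
Half-width = z·√(radicand)/denom = 2.326·0.048258/1.052022 = 0.10670.
Interval: 0.36290 ± 0.10670 → (0.2562, 0.4696).

(0.2562, 0.4696)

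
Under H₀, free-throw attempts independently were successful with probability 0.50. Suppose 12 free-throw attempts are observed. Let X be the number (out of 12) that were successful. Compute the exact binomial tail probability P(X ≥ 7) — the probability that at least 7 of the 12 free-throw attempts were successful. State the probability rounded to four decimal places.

X is binomial with n = 12 and p = 0.50.
P(X ≥ 7) = Σ_{j=7}^{12} C(12,j)·0.50^j·0.50^{12−j}.
= 0.193359 + 0.120850 + 0.053711 + 0.016113 + 0.002930 + 0.000244 = 0.3872.

P = 0.3872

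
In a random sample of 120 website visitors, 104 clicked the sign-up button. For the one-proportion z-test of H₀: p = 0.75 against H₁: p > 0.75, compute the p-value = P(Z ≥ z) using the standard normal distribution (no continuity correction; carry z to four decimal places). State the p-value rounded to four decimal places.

p-value = 0.0016

The sample proportion is 104/120 = 0.86667.
Under H₀, SE = √(p₀(1−p₀)/n) = √(0.75·0.25/120) = √0.001562500 = 0.039528.
Test statistic (full precision, shown to 4 dp): z = (104/120 − 0.75)/SE₀ ≈ 2.9515.
From the standard normal, P(Z ≥ z) = 0.0016.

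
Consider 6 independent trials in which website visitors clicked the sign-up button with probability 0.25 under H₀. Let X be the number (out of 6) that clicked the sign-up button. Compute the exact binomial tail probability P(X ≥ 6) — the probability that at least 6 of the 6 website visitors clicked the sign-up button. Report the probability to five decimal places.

P = 0.00024

X is binomial with n = 6 and p = 0.25.
P(X ≥ 6) = C(6,6)·0.25^6·0.75^0.
= 0.000244 = 0.00024.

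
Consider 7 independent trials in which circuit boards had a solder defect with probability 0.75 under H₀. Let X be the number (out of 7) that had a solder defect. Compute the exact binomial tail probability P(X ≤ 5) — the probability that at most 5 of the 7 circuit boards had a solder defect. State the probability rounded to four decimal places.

X ~ Binomial(n=7, p=0.75).
P(X ≤ 5) = Σ_{j=0}^{5} C(7,j)·0.75^j·0.25^{7−j}.
= 0.000061 + 0.001282 + 0.011536 + 0.057678 + 0.173035 + 0.311462 = 0.5551.

P = 0.5551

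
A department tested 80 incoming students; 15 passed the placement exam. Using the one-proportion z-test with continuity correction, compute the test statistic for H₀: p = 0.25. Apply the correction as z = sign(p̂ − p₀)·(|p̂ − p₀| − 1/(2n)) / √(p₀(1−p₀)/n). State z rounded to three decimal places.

With x = 15 successes in n = 80, p̂ = 0.18750. p̂ − p₀ = -0.062500.
Continuity correction 1/(2n) = 1/160 = 0.006250.
Corrected numerator: |-0.062500| − 0.006250 = 0.056250.
Under H₀, SE = √(p₀(1−p₀)/n) = √(0.25·0.75/80) = √0.002343750 = 0.048412.
z = −0.056250/0.048412 = -1.162.

z = -1.162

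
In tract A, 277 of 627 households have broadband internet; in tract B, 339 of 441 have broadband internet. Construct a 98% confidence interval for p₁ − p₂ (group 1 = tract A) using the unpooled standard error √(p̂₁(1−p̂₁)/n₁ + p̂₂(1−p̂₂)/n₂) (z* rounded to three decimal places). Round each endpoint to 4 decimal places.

p̂₁ = 277/627 = 0.44179, p̂₂ = 339/441 = 0.76871; p̂₁ − p̂₂ = -0.32692.
SE = √(0.000393319 + 0.000403166) = √0.000796485 = 0.028222.
The 98% critical value is z* = 2.326. Margin of error = 0.06564.
Interval: -0.32692 ± 0.06564 → (-0.3926, -0.2613).

(-0.3926, -0.2613)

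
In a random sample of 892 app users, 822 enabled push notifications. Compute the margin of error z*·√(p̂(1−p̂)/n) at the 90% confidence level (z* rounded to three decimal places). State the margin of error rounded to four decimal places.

ME = 0.0148

p̂ = 822/892 = 0.92152.
SE = √(p̂(1−p̂)/n) = √(0.072317/892) = 0.009004.
For 90% confidence, z* = 1.645.
So ME = 0.0148.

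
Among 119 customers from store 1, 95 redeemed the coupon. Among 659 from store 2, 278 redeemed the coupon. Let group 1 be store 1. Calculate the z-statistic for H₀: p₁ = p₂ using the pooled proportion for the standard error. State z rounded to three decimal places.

Sample proportions: p̂₁ = 95/119 = 0.79832 and p̂₂ = 278/659 = 0.42185.
Pooling: p̂ = 373/778 = 0.47943.
SE = √[p̂(1−p̂)(1/n₁+1/n₂)] = √[0.47943·0.52057·(1/119+1/659)] ≈ 0.049759.
z = (p̂₁ − p̂₂)/SE = (0.79832 − 0.42185)/0.049759 = 0.37647/0.049759 = 7.566.

z = 7.566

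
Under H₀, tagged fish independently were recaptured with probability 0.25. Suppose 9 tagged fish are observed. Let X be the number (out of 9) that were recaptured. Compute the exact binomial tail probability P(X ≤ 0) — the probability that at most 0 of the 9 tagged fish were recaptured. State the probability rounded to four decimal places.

X ~ Binomial(n=9, p=0.25).
P(X ≤ 0) = C(9,0)·0.25^0·0.75^9.
= 0.075085 = 0.0751.

P = 0.0751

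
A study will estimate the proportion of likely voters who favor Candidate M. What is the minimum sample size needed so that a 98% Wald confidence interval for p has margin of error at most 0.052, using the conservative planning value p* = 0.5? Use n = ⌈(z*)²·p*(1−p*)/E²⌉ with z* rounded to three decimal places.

The 98% critical value is z* = 2.326.
p*(1−p*) = 0.50·0.50 = 0.2500.
(z*)²·p*(1−p*)/E² = 5.410276·0.2500/0.002704 = 500.210.
Rounding up, n = 501.

n = 501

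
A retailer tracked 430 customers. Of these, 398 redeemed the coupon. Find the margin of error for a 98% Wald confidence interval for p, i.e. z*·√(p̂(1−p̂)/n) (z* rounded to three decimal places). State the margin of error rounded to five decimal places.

The sample proportion is 398/430 = 0.92558.
Standard error of p̂: √(0.068880/430) = √0.000160187 = 0.012657.
z* = 2.326 at the 98% level.
So ME = 0.02944.

ME = 0.02944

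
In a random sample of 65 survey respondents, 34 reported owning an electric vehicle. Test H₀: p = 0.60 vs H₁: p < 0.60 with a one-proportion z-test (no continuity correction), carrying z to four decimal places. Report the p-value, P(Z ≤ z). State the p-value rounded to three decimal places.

p-value = 0.103

The sample proportion is 34/65 = 0.52308.
Under H₀, SE = √(p₀(1−p₀)/n) = √(0.60·0.40/65) = √0.003692308 = 0.060764.
z = (p̂ − p₀)/SE = (34/65 − 0.60)/0.060764 ≈ -1.2659.
From the standard normal, P(Z ≤ z) = 0.103.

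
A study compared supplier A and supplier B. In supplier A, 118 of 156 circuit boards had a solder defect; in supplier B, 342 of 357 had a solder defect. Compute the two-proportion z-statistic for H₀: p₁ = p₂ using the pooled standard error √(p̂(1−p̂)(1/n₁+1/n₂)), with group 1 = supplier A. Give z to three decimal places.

p̂₁ = 118/156 = 0.75641, p̂₂ = 342/357 = 0.95798.
Pooling: p̂ = 460/513 = 0.89669.
SE = √[p̂(1−p̂)(1/n₁+1/n₂)] = √[0.89669·0.10331·(1/156+1/357)] ≈ 0.029212.
z = (p̂₁ − p̂₂)/SE = (0.75641 − 0.95798)/0.029212 = -0.20157/0.029212 = -6.900.

z = -6.900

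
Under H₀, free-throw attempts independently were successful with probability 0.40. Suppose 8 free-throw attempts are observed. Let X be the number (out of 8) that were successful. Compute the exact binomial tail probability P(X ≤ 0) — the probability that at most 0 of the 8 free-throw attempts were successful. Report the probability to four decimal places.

X ~ Binomial(n=8, p=0.40).
P(X ≤ 0) = C(8,0)·0.40^0·0.60^8.
= 0.016796 = 0.0168.

P = 0.0168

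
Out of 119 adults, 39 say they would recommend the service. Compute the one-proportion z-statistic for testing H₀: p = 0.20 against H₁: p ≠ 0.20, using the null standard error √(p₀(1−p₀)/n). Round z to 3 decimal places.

z = 3.483

p̂ = 39/119 = 0.32773.
SE₀ = √(0.20·0.80/119) = 0.036668.
z = (p̂ − p₀)/SE = (0.32773 − 0.20)/0.036668 = 3.483.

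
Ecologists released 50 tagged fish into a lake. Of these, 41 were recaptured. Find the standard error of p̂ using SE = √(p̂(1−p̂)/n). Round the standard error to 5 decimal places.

SE = 0.05433

p̂ = 41/50 = 0.82000.
p̂(1−p̂) = 0.147600.
Dividing by n and taking the root: √0.002952000 = 0.05433.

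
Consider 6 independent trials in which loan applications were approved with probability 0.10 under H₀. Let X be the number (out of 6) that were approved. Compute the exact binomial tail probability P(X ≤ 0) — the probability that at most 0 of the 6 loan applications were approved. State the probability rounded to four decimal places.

X is binomial with n = 6 and p = 0.10.
P(X ≤ 0) = C(6,0)·0.10^0·0.90^6.
= 0.531441 = 0.5314.

P = 0.5314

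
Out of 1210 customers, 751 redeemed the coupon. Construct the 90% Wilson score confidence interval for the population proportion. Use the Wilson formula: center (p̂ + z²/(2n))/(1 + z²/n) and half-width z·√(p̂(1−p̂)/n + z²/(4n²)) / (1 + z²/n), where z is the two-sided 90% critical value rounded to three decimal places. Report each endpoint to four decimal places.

Here p̂ = 751/1210 = 0.62066 and z = 1.645 (z² = 2.706025).
Denominator 1 + z²/n = 1 + 2.706025/1210 = 1.002236.
Adjusted center: (0.62066 + z²/(2n))/1.002236 = 0.62039.
Radicand: p̂(1−p̂)/n + z²/(4n²) = 0.000194579 + 0.000000462 = 0.000195041.
Half-width = 1.645·√0.000195041/1.002236 = 0.02292.
CI: 0.62039 ± 0.02292 = (0.5975, 0.6433).

(0.5975, 0.6433)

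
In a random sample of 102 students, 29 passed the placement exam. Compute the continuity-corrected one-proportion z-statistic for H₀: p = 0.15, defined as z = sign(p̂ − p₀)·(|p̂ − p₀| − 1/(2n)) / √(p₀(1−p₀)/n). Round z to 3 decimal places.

z = 3.660

p̂ = 29/102 = 0.28431. p̂ − p₀ = 0.134314.
1/(2n) = 0.004902.
Corrected numerator: |0.134314| − 0.004902 = 0.129412.
Under H₀, SE = √(p₀(1−p₀)/n) = √(0.15·0.85/102) = √0.001250000 = 0.035355.
z = (+)0.129412/0.035355 = 3.660.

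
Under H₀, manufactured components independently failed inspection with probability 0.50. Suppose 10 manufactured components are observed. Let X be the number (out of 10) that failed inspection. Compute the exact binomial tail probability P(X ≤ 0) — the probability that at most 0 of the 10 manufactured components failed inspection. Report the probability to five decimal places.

P = 0.00098

X ~ Binomial(n=10, p=0.50).
P(X ≤ 0) = C(10,0)·0.50^0·0.50^10.
= 0.000977 = 0.00098.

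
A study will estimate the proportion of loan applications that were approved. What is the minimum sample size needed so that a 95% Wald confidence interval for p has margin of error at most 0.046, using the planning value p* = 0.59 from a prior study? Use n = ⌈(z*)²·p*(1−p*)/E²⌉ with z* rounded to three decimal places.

n = 440

The 95% critical value is z* = 1.960.
p*(1−p*) = 0.2419.
(z*)²·p*(1−p*)/E² = 3.841600·0.2419/0.002116 = 439.170.
⌈439.170⌉ = 440.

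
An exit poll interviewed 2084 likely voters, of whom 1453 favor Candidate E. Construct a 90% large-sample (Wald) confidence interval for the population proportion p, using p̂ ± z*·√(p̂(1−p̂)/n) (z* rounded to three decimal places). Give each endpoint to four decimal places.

(0.6807, 0.7138)

With x = 1453 successes in n = 2084, p̂ = 0.69722.
SE(p̂) = √(0.69722·0.30278/2084) = 0.010065.
The 90% critical value is z* = 1.645.
Margin of error: 1.645 × 0.010065 = 0.01656.
CI: 0.69722 ± 0.01656 = (0.6807, 0.7138).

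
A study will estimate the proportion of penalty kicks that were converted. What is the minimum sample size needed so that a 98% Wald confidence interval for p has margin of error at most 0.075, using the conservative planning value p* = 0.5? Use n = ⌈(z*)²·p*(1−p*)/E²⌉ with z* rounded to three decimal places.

For 98% confidence, z* = 2.326.
p*(1−p*) = 0.50·0.50 = 0.2500.
Required n before rounding: 5.410276 × 0.2500 / 0.075² = 240.457.
Rounding up, n = 241.

n = 241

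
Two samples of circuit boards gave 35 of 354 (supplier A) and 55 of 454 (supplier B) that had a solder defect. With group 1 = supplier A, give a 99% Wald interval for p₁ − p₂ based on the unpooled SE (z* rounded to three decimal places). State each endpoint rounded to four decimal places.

(-0.0791, 0.0345)

p̂₁ = 35/354 = 0.09887, p̂₂ = 55/454 = 0.12115; p̂₁ − p̂₂ = -0.02228.
SE = √(0.000251680 + 0.000234514) = √0.000486194 = 0.022050.
z* = 2.576 at the 99% level. Margin of error = 0.05680.
CI: -0.02228 ± 0.05680 = (-0.0791, 0.0345).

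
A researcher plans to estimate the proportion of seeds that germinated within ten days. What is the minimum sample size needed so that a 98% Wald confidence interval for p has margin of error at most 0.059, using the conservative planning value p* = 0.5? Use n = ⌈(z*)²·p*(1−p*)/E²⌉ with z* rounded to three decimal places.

The 98% critical value is z* = 2.326.
p*(1−p*) = 0.50·0.50 = 0.2500.
Required n before rounding: 5.410276 × 0.2500 / 0.059² = 388.558.
Rounding up, n = 389.

n = 389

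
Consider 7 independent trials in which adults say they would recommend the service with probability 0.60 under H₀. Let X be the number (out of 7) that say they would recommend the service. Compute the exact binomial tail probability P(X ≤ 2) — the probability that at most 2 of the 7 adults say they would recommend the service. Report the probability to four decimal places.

P = 0.0963

X ~ Binomial(n=7, p=0.60).
P(X ≤ 2) = C(7,0)·0.60^0·0.40^7 + C(7,1)·0.60^1·0.40^6 + C(7,2)·0.60^2·0.40^5.
= 0.001638 + 0.017203 + 0.077414 = 0.0963.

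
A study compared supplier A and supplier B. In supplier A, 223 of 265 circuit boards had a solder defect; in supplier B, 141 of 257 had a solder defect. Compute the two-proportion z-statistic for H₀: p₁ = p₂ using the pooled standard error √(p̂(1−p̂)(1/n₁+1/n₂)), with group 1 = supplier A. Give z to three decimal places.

p̂₁ = 223/265 = 0.84151, p̂₂ = 141/257 = 0.54864.
Pooling: p̂ = 364/522 = 0.69732.
Pooled SE = √[0.2110656·0.00766464] ≈ 0.040221.
z = (p̂₁ − p̂₂)/SE = (0.84151 − 0.54864)/0.040221 = 0.29287/0.040221 = 7.282.

z = 7.282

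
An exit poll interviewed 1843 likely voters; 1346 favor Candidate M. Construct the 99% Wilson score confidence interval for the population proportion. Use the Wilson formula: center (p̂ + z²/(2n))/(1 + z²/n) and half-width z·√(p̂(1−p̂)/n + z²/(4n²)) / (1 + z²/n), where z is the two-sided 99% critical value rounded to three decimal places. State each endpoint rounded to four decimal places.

p̂ = 1346/1843 = 0.73033; z = 2.576, so z² = 6.635776.
1 + z²/n = 1.003601.
Adjusted center: (0.73033 + z²/(2n))/1.003601 = 0.72950.
Radicand: p̂(1−p̂)/n + z²/(4n²) = 0.000106863 + 0.000000488 = 0.000107351.
Half-width = z·√(radicand)/denom = 2.576·0.010361/1.003601 = 0.02659.
So the interval runs from 0.7029 to 0.7561.

(0.7029, 0.7561)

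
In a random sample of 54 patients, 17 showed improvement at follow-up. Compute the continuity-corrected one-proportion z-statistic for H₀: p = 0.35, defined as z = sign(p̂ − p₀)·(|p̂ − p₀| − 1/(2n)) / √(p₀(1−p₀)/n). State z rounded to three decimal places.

z = -0.399

The sample proportion is 17/54 = 0.31481. p̂ − p₀ = -0.035185.
Continuity correction 1/(2n) = 1/108 = 0.009259.
Corrected numerator: |-0.035185| − 0.009259 = 0.025926.
Under H₀, SE = √(p₀(1−p₀)/n) = √(0.35·0.65/54) = √0.004212963 = 0.064907.
z = (−)0.025926/0.064907 = -0.399.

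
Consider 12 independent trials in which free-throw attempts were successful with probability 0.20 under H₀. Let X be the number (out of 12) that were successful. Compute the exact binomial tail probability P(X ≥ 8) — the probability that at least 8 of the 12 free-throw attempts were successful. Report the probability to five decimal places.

X is binomial with n = 12 and p = 0.20.
P(X ≥ 8) = Σ_{j=8}^{12} C(12,j)·0.20^j·0.80^{12−j}.
= 0.000519 + 0.000058 + 0.000004 + 0.000000 + 0.000000 = 0.00058.

P = 0.00058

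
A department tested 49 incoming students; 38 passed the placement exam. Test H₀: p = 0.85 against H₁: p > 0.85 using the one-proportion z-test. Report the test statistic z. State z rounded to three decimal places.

The sample proportion is 38/49 = 0.77551.
Under H₀, SE = √(p₀(1−p₀)/n) = √(0.85·0.15/49) = √0.002602041 = 0.051010.
z = (p̂ − p₀)/SE = (0.77551 − 0.85)/0.051010 = -1.460.

z = -1.460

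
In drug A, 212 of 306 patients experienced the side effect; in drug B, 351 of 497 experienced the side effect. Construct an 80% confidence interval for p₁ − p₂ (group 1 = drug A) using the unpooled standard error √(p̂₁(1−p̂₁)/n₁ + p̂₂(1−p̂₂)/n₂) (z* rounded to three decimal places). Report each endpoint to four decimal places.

p̂₁ = 212/306 = 0.69281, p̂₂ = 351/497 = 0.70624; p̂₁ − p̂₂ = -0.01343.
Unpooled SE = √(p̂₁(1−p̂₁)/n₁ + p̂₂(1−p̂₂)/n₂) = √(0.000695504 + 0.000417437) = 0.033361.
For 80% confidence, z* = 1.282. Margin = 1.282·0.033361 = 0.04277.
So the interval runs from -0.0562 to 0.0293.

(-0.0562, 0.0293)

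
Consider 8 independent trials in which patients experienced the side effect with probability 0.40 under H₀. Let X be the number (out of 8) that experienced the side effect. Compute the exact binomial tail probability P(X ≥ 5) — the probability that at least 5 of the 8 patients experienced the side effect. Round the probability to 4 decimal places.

P = 0.1737

X ~ Binomial(n=8, p=0.40).
P(X ≥ 5) = C(8,5)·0.40^5·0.60^3 + C(8,6)·0.40^6·0.60^2 + C(8,7)·0.40^7·0.60^1 + C(8,8)·0.40^8·0.60^0.
= 0.123863 + 0.041288 + 0.007864 + 0.000655 = 0.1737.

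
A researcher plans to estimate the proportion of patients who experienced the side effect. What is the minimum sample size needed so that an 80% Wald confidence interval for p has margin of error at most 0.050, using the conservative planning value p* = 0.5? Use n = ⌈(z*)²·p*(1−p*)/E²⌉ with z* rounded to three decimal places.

n = 165

The 80% critical value is z* = 1.282.
p*(1−p*) = 0.50·0.50 = 0.2500.
(z*)²·p*(1−p*)/E² = 1.643524·0.2500/0.002500 = 164.352.
Rounding up, n = 165.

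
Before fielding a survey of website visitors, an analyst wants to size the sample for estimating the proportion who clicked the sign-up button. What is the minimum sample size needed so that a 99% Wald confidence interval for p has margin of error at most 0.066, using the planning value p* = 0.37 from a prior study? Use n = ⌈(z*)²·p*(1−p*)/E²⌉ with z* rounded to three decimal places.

n = 356

z* = 2.576 at the 99% level.
p*(1−p*) = 0.37·0.63 = 0.2331.
Required n before rounding: 6.635776 × 0.2331 / 0.066² = 355.096.
⌈355.096⌉ = 356.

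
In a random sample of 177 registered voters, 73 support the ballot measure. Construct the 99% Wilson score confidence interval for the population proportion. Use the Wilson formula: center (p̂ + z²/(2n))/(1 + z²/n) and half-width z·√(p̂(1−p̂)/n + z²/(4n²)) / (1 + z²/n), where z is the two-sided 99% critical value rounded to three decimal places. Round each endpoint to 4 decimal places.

Here p̂ = 73/177 = 0.41243 and z = 2.576 (z² = 6.635776).
Denominator 1 + z²/n = 1 + 6.635776/177 = 1.037490.
Adjusted center: (0.41243 + z²/(2n))/1.037490 = 0.41559.
Radicand: p̂(1−p̂)/n + z²/(4n²) = 0.001369104 + 0.000052952 = 0.001422056.
Half-width = z·√(radicand)/denom = 2.576·0.037710/1.037490 = 0.09363.
Interval: 0.41559 ± 0.09363 → (0.3220, 0.5092).

(0.3220, 0.5092)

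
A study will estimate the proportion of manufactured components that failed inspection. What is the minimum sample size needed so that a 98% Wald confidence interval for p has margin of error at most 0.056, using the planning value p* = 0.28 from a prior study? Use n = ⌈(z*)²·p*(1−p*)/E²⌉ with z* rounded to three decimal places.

n = 348

For 98% confidence, z* = 2.326.
p*(1−p*) = 0.2016.
Required n before rounding: 5.410276 × 0.2016 / 0.056² = 347.803.
⌈347.803⌉ = 348.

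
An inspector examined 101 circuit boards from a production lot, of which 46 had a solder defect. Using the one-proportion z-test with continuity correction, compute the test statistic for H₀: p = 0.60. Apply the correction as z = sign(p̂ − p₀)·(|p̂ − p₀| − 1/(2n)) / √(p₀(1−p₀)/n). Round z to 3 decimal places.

The sample proportion is 46/101 = 0.45545. p̂ − p₀ = -0.144554.
1/(2n) = 0.004950.
Corrected numerator: |-0.144554| − 0.004950 = 0.139604.
Under H₀, SE = √(p₀(1−p₀)/n) = √(0.60·0.40/101) = √0.002376238 = 0.048747.
z = (−)0.139604/0.048747 = -2.864.

z = -2.864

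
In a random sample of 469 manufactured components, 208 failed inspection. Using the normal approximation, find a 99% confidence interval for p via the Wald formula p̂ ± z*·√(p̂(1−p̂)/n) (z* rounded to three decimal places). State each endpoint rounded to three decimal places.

The sample proportion is 208/469 = 0.44350.
SE = √(p̂(1−p̂)/n) = √(0.246807/469) = 0.022940.
The 99% critical value is z* = 2.576.
Margin = 2.576·0.022940 = 0.05909.
Interval: 0.44350 ± 0.05909 → (0.384, 0.503).

(0.384, 0.503)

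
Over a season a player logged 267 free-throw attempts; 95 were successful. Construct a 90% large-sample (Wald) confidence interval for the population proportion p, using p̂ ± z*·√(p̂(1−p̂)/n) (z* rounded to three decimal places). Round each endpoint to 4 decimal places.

(0.3076, 0.4040)

With x = 95 successes in n = 267, p̂ = 0.35581.
SE = √(p̂(1−p̂)/n) = √(0.229208/267) = 0.029299.
The 90% critical value is z* = 1.645.
Margin = 1.645·0.029299 = 0.04820.
So the interval runs from 0.3076 to 0.4040.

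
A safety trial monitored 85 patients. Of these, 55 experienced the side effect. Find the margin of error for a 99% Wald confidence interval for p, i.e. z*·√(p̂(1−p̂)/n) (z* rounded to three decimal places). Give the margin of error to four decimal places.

The sample proportion is 55/85 = 0.64706.
Standard error of p̂: √(0.228374/85) = √0.002686749 = 0.051834.
The 99% critical value is z* = 2.576.
So ME = 0.1335.

ME = 0.1335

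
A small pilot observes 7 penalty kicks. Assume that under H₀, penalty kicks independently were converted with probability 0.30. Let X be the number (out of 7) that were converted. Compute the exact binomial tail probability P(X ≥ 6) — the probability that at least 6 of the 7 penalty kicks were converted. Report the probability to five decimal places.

X is binomial with n = 7 and p = 0.30.
P(X ≥ 6) = C(7,6)·0.30^6·0.70^1 + C(7,7)·0.30^7·0.70^0.
= 0.003572 + 0.000219 = 0.00379.

P = 0.00379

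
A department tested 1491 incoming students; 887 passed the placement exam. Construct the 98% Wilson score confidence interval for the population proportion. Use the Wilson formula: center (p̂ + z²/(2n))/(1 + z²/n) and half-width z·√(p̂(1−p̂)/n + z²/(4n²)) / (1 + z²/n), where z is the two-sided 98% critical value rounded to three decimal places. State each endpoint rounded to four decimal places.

(0.5650, 0.6241)

p̂ = 887/1491 = 0.59490; z = 2.326, so z² = 5.410276.
Denominator 1 + z²/n = 1 + 5.410276/1491 = 1.003629.
Adjusted center: (0.59490 + z²/(2n))/1.003629 = 0.59456.
Radicand: p̂(1−p̂)/n + z²/(4n²) = 0.000161632 + 0.000000608 = 0.000162240.
Half-width = 2.326·√0.000162240/1.003629 = 0.02952.
Interval: 0.59456 ± 0.02952 → (0.5650, 0.6241).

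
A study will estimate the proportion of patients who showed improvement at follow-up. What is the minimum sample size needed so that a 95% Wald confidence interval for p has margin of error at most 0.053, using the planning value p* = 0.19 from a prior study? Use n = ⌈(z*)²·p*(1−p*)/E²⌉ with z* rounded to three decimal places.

z* = 1.960 at the 95% level.
p*(1−p*) = 0.19·0.81 = 0.1539.
Required n before rounding: 3.841600 × 0.1539 / 0.053² = 210.474.
Rounding up, n = 211.

n = 211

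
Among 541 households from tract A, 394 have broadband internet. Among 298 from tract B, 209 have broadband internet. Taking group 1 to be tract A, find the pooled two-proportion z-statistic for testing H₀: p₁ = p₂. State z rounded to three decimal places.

z = 0.831

p̂₁ = 394/541 = 0.72828, p̂₂ = 209/298 = 0.70134.
Pooling: p̂ = 603/839 = 0.71871.
Pooled SE = √[0.2021647·0.00520413] ≈ 0.032436.
z = (p̂₁ − p̂₂)/SE = (0.72828 − 0.70134)/0.032436 = 0.02694/0.032436 = 0.831.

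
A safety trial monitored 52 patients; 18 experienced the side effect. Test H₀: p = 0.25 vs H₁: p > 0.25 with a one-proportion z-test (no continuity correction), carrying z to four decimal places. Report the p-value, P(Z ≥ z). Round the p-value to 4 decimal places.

p-value = 0.0547

p̂ = 18/52 = 0.34615.
Under H₀, SE = √(p₀(1−p₀)/n) = √(0.25·0.75/52) = √0.003605769 = 0.060048.
Test statistic (full precision, shown to 4 dp): z = (18/52 − 0.25)/SE₀ ≈ 1.6013.
From the standard normal, P(Z ≥ z) = 0.0547.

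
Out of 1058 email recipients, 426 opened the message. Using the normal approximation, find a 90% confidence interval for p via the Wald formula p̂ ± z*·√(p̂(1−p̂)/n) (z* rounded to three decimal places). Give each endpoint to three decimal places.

(0.378, 0.427)

Sample proportion p̂ = 426/1058 = 0.40265.
SE = √(p̂(1−p̂)/n) = √(0.240522/1058) = 0.015078.
The 90% critical value is z* = 1.645.
Margin of error: 1.645 × 0.015078 = 0.02480.
So the interval runs from 0.378 to 0.427.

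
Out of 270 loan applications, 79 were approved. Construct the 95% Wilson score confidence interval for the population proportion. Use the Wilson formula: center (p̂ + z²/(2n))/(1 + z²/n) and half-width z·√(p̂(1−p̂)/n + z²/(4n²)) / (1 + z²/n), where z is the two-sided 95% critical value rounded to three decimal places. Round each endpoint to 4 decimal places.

(0.2415, 0.3495)

p̂ = 79/270 = 0.29259; z = 1.960, so z² = 3.841600.
Denominator 1 + z²/n = 1 + 3.841600/270 = 1.014228.
Adjusted center: (0.29259 + z²/(2n))/1.014228 = 0.29550.
Radicand: p̂(1−p̂)/n + z²/(4n²) = 0.000766601 + 0.000013174 = 0.000779775.
Half-width = 1.960·√0.000779775/1.014228 = 0.05396.
So the interval runs from 0.2415 to 0.3495.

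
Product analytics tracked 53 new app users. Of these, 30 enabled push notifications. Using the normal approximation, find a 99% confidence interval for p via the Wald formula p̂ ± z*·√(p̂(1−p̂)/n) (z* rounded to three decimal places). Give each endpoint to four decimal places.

The sample proportion is 30/53 = 0.56604.
SE = √(p̂(1−p̂)/n) = √(0.245639/53) = 0.068079.
The 99% critical value is z* = 2.576.
Margin of error: 2.576 × 0.068079 = 0.17537.
Interval: 0.56604 ± 0.17537 → (0.3907, 0.7414).

(0.3907, 0.7414)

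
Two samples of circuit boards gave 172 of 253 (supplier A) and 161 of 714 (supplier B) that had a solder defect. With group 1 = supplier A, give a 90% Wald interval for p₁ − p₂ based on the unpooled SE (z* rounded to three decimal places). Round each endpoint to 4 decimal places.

p̂₁ = 0.67984, p̂₂ = 0.22549, so the observed difference is 0.45435.
SE = √(0.000860304 + 0.000244600) = √0.001104904 = 0.033240.
For 90% confidence, z* = 1.645. Margin = 1.645·0.033240 = 0.05468.
So the interval runs from 0.3997 to 0.5090.

(0.3997, 0.5090)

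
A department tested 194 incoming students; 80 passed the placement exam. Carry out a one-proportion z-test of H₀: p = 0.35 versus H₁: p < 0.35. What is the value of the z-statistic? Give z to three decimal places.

z = 1.821

With x = 80 successes in n = 194, p̂ = 0.41237.
Null standard error: √(0.35·0.65/194) = √0.001172680 = 0.034244.
z = (p̂ − p₀)/SE = (0.41237 − 0.35)/0.034244 = 1.821.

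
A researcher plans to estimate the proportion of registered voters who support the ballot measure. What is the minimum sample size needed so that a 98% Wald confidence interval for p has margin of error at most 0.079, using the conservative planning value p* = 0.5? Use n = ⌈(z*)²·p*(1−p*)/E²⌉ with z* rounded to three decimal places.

The 98% critical value is z* = 2.326.
p*(1−p*) = 0.50·0.50 = 0.2500.
(z*)²·p*(1−p*)/E² = 5.410276·0.2500/0.006241 = 216.723.
Rounding up, n = 217.

n = 217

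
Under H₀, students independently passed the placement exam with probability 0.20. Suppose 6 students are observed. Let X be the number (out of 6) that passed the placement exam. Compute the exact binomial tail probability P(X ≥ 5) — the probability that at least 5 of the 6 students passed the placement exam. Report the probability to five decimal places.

P = 0.00160

X is binomial with n = 6 and p = 0.20.
P(X ≥ 5) = C(6,5)·0.20^5·0.80^1 + C(6,6)·0.20^6·0.80^0.
= 0.001536 + 0.000064 = 0.00160.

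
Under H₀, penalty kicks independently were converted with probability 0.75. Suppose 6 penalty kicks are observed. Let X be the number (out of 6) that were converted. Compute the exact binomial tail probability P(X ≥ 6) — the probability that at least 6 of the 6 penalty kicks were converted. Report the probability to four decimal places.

X ~ Binomial(n=6, p=0.75).
P(X ≥ 6) = C(6,6)·0.75^6·0.25^0.
= 0.177979 = 0.1780.

P = 0.1780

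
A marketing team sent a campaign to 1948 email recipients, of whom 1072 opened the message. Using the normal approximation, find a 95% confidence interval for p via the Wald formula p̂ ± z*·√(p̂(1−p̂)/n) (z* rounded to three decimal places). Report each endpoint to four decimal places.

(0.5282, 0.5724)

Sample proportion p̂ = 1072/1948 = 0.55031.
SE = √(p̂(1−p̂)/n) = √(0.247469/1948) = 0.011271.
The 95% critical value is z* = 1.960.
Margin of error: 1.960 × 0.011271 = 0.02209.
So the interval runs from 0.5282 to 0.5724.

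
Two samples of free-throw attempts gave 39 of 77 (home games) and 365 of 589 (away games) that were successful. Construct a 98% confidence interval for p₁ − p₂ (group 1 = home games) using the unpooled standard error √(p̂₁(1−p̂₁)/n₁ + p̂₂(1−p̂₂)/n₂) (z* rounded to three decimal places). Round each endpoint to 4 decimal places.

p̂₁ = 0.50649, p̂₂ = 0.61969, so the observed difference is -0.11320.
Unpooled SE = √(p̂₁(1−p̂₁)/n₁ + p̂₂(1−p̂₂)/n₂) = √(0.003246206 + 0.000400124) = 0.060385.
z* = 2.326 at the 98% level. Margin of error = 0.14046.
CI: -0.11320 ± 0.14046 = (-0.2537, 0.0273).

(-0.2537, 0.0273)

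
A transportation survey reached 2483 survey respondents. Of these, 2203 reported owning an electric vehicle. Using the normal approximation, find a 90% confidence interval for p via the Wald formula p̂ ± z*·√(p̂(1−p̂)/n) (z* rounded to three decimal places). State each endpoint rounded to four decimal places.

(0.8768, 0.8977)

p̂ = 2203/2483 = 0.88723.
Standard error of p̂: √(0.100050/2483) = √0.000040294 = 0.006348.
z* = 1.645 at the 90% level.
Margin = 1.645·0.006348 = 0.01044.
Interval: 0.88723 ± 0.01044 → (0.8768, 0.8977).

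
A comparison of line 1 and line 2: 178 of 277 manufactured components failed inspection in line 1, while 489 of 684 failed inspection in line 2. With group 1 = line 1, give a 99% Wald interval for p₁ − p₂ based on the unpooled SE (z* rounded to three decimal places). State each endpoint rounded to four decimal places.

p̂₁ = 178/277 = 0.64260, p̂₂ = 489/684 = 0.71491; p̂₁ − p̂₂ = -0.07231.
Unpooled SE = √(p̂₁(1−p̂₁)/n₁ + p̂₂(1−p̂₂)/n₂) = √(0.000829117 + 0.000297972) = 0.033572.
The 99% critical value is z* = 2.576. Margin = 2.576·0.033572 = 0.08648.
So the interval runs from -0.1588 to 0.0142.

(-0.1588, 0.0142)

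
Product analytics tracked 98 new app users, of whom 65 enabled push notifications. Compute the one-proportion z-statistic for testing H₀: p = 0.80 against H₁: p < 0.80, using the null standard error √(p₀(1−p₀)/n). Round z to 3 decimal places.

p̂ = 65/98 = 0.66327.
Null standard error: √(0.80·0.20/98) = √0.001632653 = 0.040406.
z = (0.66327 − 0.80)/0.040406 = -0.13673/0.040406 = -3.384.

z = -3.384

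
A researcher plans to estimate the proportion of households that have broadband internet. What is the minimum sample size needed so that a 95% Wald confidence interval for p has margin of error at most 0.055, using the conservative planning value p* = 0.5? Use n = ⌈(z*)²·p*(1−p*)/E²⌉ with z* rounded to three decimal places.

n = 318

z* = 1.960 at the 95% level.
p*(1−p*) = 0.50·0.50 = 0.2500.
Required n before rounding: 3.841600 × 0.2500 / 0.055² = 317.488.
⌈317.488⌉ = 318.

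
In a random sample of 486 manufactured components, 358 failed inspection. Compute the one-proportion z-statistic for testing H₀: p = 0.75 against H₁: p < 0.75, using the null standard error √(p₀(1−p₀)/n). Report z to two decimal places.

p̂ = 358/486 = 0.73663.
Under H₀, SE = √(p₀(1−p₀)/n) = √(0.75·0.25/486) = √0.000385802 = 0.019642.
Test statistic: z = -0.01337/0.019642 = -0.68.

z = -0.68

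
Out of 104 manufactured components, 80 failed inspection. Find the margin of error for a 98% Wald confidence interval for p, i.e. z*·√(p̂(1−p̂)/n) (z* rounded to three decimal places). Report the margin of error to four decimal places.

With x = 80 successes in n = 104, p̂ = 0.76923.
SE(p̂) = √(0.76923·0.23077/104) = 0.041314.
z* = 2.326 at the 98% level.
ME = 2.326·0.041314 = 0.0961.

ME = 0.0961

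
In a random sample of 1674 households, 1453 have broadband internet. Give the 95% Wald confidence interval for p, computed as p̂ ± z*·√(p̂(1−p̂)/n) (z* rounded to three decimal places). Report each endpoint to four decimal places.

Sample proportion p̂ = 1453/1674 = 0.86798.
SE = √(p̂(1−p̂)/n) = √(0.114590/1674) = 0.008274.
The 95% critical value is z* = 1.960.
Margin = 1.960·0.008274 = 0.01622.
Interval: 0.86798 ± 0.01622 → (0.8518, 0.8842).

(0.8518, 0.8842)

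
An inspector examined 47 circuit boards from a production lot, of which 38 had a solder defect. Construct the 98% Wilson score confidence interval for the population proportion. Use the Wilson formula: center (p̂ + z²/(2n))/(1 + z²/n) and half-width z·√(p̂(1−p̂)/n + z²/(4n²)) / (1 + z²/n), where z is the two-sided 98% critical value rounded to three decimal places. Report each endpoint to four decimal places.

(0.6463, 0.9070)

Here p̂ = 38/47 = 0.80851 and z = 2.326 (z² = 5.410276).
1 + z²/n = 1.115112.
Center = (0.80851 + 0.057556)/1.115112 = 0.77666.
Radicand: p̂(1−p̂)/n + z²/(4n²) = 0.003294068 + 0.000612299 = 0.003906367.
Half-width = 2.326·√0.003906367/1.115112 = 0.13037.
CI: 0.77666 ± 0.13037 = (0.6463, 0.9070).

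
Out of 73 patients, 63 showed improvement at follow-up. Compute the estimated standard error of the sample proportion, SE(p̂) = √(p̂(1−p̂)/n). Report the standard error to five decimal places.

SE = 0.04024

With x = 63 successes in n = 73, p̂ = 0.86301.
p̂(1−p̂) = 0.118224.
Dividing by n and taking the root: √0.001619507 = 0.04024.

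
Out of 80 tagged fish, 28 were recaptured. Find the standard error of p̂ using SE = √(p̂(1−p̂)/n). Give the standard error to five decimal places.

The sample proportion is 28/80 = 0.35000.
p̂(1−p̂) = 0.227500.
SE = √(0.227500/80) = 0.05333.

SE = 0.05333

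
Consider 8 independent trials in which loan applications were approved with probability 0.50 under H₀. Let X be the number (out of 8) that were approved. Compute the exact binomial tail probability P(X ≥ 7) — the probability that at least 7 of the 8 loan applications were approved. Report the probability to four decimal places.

P = 0.0352

X ~ Binomial(n=8, p=0.50).
P(X ≥ 7) = C(8,7)·0.50^7·0.50^1 + C(8,8)·0.50^8·0.50^0.
= 0.031250 + 0.003906 = 0.0352.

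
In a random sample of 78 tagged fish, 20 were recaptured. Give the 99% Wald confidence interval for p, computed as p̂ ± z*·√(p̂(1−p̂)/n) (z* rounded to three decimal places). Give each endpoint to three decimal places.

With x = 20 successes in n = 78, p̂ = 0.25641.
SE = √(p̂(1−p̂)/n) = √(0.190664/78) = 0.049441.
The 99% critical value is z* = 2.576.
Margin = 2.576·0.049441 = 0.12736.
So the interval runs from 0.129 to 0.384.

(0.129, 0.384)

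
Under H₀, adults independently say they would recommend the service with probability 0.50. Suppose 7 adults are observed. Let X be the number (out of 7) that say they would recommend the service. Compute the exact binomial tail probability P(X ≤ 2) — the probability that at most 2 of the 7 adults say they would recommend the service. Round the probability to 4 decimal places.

X ~ Binomial(n=7, p=0.50).
P(X ≤ 2) = C(7,0)·0.50^0·0.50^7 + C(7,1)·0.50^1·0.50^6 + C(7,2)·0.50^2·0.50^5.
= 0.007812 + 0.054688 + 0.164062 = 0.2266.

P = 0.2266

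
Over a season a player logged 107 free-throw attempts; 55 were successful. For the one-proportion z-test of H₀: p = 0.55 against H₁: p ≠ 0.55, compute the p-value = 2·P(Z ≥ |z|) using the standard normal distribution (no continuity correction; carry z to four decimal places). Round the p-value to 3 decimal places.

p-value = 0.454

p̂ = 55/107 = 0.51402.
SE₀ = √(0.55·0.45/107) = 0.048095.
z = (p̂ − p₀)/SE = (55/107 − 0.55)/0.048095 ≈ -0.7481.
p-value = 2·P(Z ≥ |z|) with z = -0.7481 → 0.454.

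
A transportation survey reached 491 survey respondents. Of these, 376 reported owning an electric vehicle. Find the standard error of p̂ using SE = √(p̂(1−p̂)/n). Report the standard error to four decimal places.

The sample proportion is 376/491 = 0.76578.
p̂(1−p̂) = 0.76578·0.23422 = 0.179361.
SE = √(0.179361/491) = √0.000365297 = 0.0191.

SE = 0.0191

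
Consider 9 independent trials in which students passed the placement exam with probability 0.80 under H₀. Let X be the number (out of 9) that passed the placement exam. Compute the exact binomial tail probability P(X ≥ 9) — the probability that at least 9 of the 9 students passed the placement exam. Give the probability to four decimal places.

P = 0.1342

X is binomial with n = 9 and p = 0.80.
P(X ≥ 9) = C(9,9)·0.80^9·0.20^0.
= 0.134218 = 0.1342.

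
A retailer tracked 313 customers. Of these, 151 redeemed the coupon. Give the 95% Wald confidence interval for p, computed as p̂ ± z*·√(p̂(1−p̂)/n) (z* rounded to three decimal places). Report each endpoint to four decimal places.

p̂ = 151/313 = 0.48243.
SE(p̂) = √(0.48243·0.51757/313) = 0.028244.
z* = 1.960 at the 95% level.
Margin = 1.960·0.028244 = 0.05536.
So the interval runs from 0.4271 to 0.5378.

(0.4271, 0.5378)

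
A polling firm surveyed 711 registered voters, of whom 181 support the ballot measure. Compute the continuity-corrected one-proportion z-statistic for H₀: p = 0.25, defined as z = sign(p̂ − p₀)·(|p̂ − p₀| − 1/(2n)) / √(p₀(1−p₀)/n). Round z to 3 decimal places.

The sample proportion is 181/711 = 0.25457. p̂ − p₀ = 0.004571.
1/(2n) = 0.000703.
Corrected numerator: |0.004571| − 0.000703 = 0.003868.
Under H₀, SE = √(p₀(1−p₀)/n) = √(0.25·0.75/711) = √0.000263713 = 0.016239.
z = +0.003868/0.016239 = 0.238.

z = 0.238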